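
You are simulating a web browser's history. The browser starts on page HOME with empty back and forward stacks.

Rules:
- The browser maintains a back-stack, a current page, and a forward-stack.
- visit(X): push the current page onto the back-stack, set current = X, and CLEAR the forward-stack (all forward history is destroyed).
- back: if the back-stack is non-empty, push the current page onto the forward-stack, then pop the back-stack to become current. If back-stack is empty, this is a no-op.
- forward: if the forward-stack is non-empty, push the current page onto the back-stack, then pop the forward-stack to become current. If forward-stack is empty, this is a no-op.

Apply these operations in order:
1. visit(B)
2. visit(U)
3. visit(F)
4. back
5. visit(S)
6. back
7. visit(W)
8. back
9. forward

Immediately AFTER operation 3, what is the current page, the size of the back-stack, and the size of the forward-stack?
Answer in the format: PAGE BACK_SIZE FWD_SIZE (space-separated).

After 1 (visit(B)): cur=B back=1 fwd=0
After 2 (visit(U)): cur=U back=2 fwd=0
After 3 (visit(F)): cur=F back=3 fwd=0

F 3 0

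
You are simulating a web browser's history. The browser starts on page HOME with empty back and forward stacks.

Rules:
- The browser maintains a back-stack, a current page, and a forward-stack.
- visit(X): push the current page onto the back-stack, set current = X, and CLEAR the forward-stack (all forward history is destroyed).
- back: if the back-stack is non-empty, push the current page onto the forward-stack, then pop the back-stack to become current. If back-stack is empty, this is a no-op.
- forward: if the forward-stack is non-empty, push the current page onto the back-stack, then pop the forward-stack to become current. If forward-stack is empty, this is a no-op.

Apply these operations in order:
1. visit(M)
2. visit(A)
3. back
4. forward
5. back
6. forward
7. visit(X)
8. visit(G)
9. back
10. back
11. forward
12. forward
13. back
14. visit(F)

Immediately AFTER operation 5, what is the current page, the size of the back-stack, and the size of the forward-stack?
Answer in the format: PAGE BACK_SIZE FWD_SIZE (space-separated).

After 1 (visit(M)): cur=M back=1 fwd=0
After 2 (visit(A)): cur=A back=2 fwd=0
After 3 (back): cur=M back=1 fwd=1
After 4 (forward): cur=A back=2 fwd=0
After 5 (back): cur=M back=1 fwd=1

M 1 1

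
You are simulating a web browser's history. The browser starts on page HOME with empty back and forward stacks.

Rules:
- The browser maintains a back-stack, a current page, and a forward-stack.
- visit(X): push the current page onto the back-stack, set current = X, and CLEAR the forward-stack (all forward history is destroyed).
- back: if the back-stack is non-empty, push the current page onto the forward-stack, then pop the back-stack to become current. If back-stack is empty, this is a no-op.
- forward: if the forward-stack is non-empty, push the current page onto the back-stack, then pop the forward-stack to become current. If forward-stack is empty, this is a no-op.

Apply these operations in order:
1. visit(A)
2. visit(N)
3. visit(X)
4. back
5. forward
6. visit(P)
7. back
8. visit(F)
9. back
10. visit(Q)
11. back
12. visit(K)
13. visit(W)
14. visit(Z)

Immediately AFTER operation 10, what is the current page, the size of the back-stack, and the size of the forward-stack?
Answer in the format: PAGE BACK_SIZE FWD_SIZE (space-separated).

After 1 (visit(A)): cur=A back=1 fwd=0
After 2 (visit(N)): cur=N back=2 fwd=0
After 3 (visit(X)): cur=X back=3 fwd=0
After 4 (back): cur=N back=2 fwd=1
After 5 (forward): cur=X back=3 fwd=0
After 6 (visit(P)): cur=P back=4 fwd=0
After 7 (back): cur=X back=3 fwd=1
After 8 (visit(F)): cur=F back=4 fwd=0
After 9 (back): cur=X back=3 fwd=1
After 10 (visit(Q)): cur=Q back=4 fwd=0

Q 4 0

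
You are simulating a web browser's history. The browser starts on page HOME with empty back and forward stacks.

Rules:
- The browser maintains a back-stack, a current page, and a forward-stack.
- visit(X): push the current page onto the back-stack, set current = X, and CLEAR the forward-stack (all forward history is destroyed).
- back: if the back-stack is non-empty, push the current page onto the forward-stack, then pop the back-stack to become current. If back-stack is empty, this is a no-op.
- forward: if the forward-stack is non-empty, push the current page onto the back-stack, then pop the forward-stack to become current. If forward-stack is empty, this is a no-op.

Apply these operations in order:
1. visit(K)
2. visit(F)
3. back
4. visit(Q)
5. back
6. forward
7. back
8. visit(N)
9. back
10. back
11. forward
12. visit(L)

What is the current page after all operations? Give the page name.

Answer: L

Derivation:
After 1 (visit(K)): cur=K back=1 fwd=0
After 2 (visit(F)): cur=F back=2 fwd=0
After 3 (back): cur=K back=1 fwd=1
After 4 (visit(Q)): cur=Q back=2 fwd=0
After 5 (back): cur=K back=1 fwd=1
After 6 (forward): cur=Q back=2 fwd=0
After 7 (back): cur=K back=1 fwd=1
After 8 (visit(N)): cur=N back=2 fwd=0
After 9 (back): cur=K back=1 fwd=1
After 10 (back): cur=HOME back=0 fwd=2
After 11 (forward): cur=K back=1 fwd=1
After 12 (visit(L)): cur=L back=2 fwd=0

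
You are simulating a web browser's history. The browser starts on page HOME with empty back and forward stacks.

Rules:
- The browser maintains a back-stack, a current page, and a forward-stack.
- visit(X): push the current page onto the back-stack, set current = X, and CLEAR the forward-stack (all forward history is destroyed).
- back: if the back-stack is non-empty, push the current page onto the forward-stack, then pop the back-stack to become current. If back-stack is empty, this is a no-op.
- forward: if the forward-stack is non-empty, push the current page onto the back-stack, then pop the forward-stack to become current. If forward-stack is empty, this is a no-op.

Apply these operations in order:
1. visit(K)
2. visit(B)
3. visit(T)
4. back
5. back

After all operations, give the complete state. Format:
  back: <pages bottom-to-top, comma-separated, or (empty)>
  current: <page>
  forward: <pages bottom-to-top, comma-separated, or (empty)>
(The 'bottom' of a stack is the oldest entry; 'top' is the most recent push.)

After 1 (visit(K)): cur=K back=1 fwd=0
After 2 (visit(B)): cur=B back=2 fwd=0
After 3 (visit(T)): cur=T back=3 fwd=0
After 4 (back): cur=B back=2 fwd=1
After 5 (back): cur=K back=1 fwd=2

Answer: back: HOME
current: K
forward: T,B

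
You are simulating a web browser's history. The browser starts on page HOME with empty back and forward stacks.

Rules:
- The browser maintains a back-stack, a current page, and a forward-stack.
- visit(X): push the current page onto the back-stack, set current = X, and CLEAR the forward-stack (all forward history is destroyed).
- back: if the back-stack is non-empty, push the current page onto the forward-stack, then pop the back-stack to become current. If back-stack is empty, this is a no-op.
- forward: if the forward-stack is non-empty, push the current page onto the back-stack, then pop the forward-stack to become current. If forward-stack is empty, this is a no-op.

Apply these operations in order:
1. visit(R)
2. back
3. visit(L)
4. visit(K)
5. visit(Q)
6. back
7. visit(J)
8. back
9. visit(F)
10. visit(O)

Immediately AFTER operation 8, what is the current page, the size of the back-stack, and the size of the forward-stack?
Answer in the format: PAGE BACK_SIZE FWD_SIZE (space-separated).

After 1 (visit(R)): cur=R back=1 fwd=0
After 2 (back): cur=HOME back=0 fwd=1
After 3 (visit(L)): cur=L back=1 fwd=0
After 4 (visit(K)): cur=K back=2 fwd=0
After 5 (visit(Q)): cur=Q back=3 fwd=0
After 6 (back): cur=K back=2 fwd=1
After 7 (visit(J)): cur=J back=3 fwd=0
After 8 (back): cur=K back=2 fwd=1

K 2 1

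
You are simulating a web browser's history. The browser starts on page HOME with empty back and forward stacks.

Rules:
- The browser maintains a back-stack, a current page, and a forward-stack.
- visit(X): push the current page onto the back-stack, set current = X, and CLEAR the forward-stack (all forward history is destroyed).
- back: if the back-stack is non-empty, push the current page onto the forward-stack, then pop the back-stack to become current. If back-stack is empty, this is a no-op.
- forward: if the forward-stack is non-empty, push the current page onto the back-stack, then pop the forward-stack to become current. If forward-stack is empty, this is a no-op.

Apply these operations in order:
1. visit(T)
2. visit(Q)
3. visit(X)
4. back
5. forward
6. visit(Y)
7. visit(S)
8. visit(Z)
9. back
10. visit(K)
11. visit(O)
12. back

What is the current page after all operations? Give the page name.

Answer: K

Derivation:
After 1 (visit(T)): cur=T back=1 fwd=0
After 2 (visit(Q)): cur=Q back=2 fwd=0
After 3 (visit(X)): cur=X back=3 fwd=0
After 4 (back): cur=Q back=2 fwd=1
After 5 (forward): cur=X back=3 fwd=0
After 6 (visit(Y)): cur=Y back=4 fwd=0
After 7 (visit(S)): cur=S back=5 fwd=0
After 8 (visit(Z)): cur=Z back=6 fwd=0
After 9 (back): cur=S back=5 fwd=1
After 10 (visit(K)): cur=K back=6 fwd=0
After 11 (visit(O)): cur=O back=7 fwd=0
After 12 (back): cur=K back=6 fwd=1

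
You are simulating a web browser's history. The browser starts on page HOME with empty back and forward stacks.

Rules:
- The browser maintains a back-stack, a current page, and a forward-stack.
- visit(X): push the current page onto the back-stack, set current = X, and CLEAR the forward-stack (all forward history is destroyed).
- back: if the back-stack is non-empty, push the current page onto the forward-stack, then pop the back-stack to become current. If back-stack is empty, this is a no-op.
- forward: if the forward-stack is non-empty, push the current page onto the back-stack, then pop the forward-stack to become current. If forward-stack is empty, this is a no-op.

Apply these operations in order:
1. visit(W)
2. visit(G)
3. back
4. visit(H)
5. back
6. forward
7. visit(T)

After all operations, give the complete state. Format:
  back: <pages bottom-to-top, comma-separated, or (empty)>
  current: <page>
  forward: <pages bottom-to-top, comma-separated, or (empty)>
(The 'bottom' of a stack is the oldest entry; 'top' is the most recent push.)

Answer: back: HOME,W,H
current: T
forward: (empty)

Derivation:
After 1 (visit(W)): cur=W back=1 fwd=0
After 2 (visit(G)): cur=G back=2 fwd=0
After 3 (back): cur=W back=1 fwd=1
After 4 (visit(H)): cur=H back=2 fwd=0
After 5 (back): cur=W back=1 fwd=1
After 6 (forward): cur=H back=2 fwd=0
After 7 (visit(T)): cur=T back=3 fwd=0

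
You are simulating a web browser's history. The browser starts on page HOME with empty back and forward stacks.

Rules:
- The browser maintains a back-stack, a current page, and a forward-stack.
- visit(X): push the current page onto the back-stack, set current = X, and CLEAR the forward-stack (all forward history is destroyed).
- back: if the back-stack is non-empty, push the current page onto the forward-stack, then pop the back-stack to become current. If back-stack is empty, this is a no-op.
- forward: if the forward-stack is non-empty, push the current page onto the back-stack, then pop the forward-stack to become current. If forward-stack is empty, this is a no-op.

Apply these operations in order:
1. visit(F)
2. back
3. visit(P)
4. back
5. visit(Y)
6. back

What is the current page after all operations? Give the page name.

After 1 (visit(F)): cur=F back=1 fwd=0
After 2 (back): cur=HOME back=0 fwd=1
After 3 (visit(P)): cur=P back=1 fwd=0
After 4 (back): cur=HOME back=0 fwd=1
After 5 (visit(Y)): cur=Y back=1 fwd=0
After 6 (back): cur=HOME back=0 fwd=1

Answer: HOME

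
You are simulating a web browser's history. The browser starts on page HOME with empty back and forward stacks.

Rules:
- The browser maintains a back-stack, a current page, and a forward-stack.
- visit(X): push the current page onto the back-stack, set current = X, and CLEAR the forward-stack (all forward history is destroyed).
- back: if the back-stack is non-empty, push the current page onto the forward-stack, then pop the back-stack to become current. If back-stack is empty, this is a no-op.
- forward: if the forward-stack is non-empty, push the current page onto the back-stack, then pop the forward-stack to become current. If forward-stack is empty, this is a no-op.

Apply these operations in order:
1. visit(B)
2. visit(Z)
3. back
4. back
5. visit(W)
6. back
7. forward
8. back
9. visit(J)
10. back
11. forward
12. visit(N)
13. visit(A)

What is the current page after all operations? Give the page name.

Answer: A

Derivation:
After 1 (visit(B)): cur=B back=1 fwd=0
After 2 (visit(Z)): cur=Z back=2 fwd=0
After 3 (back): cur=B back=1 fwd=1
After 4 (back): cur=HOME back=0 fwd=2
After 5 (visit(W)): cur=W back=1 fwd=0
After 6 (back): cur=HOME back=0 fwd=1
After 7 (forward): cur=W back=1 fwd=0
After 8 (back): cur=HOME back=0 fwd=1
After 9 (visit(J)): cur=J back=1 fwd=0
After 10 (back): cur=HOME back=0 fwd=1
After 11 (forward): cur=J back=1 fwd=0
After 12 (visit(N)): cur=N back=2 fwd=0
After 13 (visit(A)): cur=A back=3 fwd=0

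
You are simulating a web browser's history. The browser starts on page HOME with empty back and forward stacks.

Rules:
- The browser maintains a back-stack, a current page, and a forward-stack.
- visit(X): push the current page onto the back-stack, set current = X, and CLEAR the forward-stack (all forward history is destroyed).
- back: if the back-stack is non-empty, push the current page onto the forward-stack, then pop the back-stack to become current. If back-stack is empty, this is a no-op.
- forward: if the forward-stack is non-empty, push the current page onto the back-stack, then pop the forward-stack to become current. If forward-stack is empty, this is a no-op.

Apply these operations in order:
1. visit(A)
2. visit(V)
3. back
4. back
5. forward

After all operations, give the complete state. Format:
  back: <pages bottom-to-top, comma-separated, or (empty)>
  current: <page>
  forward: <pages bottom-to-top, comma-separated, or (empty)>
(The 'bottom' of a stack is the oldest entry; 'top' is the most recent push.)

After 1 (visit(A)): cur=A back=1 fwd=0
After 2 (visit(V)): cur=V back=2 fwd=0
After 3 (back): cur=A back=1 fwd=1
After 4 (back): cur=HOME back=0 fwd=2
After 5 (forward): cur=A back=1 fwd=1

Answer: back: HOME
current: A
forward: V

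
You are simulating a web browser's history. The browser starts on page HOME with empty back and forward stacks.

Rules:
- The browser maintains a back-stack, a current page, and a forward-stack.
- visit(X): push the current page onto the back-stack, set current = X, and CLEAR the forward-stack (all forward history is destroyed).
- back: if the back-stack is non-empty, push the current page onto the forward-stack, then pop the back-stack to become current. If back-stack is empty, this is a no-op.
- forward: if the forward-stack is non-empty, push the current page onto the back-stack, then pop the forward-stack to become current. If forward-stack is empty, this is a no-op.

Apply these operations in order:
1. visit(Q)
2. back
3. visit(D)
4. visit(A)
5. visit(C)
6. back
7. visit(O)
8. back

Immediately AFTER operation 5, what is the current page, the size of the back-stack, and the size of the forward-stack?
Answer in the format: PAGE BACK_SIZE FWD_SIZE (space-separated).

After 1 (visit(Q)): cur=Q back=1 fwd=0
After 2 (back): cur=HOME back=0 fwd=1
After 3 (visit(D)): cur=D back=1 fwd=0
After 4 (visit(A)): cur=A back=2 fwd=0
After 5 (visit(C)): cur=C back=3 fwd=0

C 3 0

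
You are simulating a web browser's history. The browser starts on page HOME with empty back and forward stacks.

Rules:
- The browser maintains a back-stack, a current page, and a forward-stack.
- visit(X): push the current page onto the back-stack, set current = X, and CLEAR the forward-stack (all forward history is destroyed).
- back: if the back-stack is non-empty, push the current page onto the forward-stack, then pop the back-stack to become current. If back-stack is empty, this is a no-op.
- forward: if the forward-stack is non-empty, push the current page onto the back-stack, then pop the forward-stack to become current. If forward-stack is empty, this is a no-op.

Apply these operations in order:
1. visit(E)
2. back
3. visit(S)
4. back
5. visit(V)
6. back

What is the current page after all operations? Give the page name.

Answer: HOME

Derivation:
After 1 (visit(E)): cur=E back=1 fwd=0
After 2 (back): cur=HOME back=0 fwd=1
After 3 (visit(S)): cur=S back=1 fwd=0
After 4 (back): cur=HOME back=0 fwd=1
After 5 (visit(V)): cur=V back=1 fwd=0
After 6 (back): cur=HOME back=0 fwd=1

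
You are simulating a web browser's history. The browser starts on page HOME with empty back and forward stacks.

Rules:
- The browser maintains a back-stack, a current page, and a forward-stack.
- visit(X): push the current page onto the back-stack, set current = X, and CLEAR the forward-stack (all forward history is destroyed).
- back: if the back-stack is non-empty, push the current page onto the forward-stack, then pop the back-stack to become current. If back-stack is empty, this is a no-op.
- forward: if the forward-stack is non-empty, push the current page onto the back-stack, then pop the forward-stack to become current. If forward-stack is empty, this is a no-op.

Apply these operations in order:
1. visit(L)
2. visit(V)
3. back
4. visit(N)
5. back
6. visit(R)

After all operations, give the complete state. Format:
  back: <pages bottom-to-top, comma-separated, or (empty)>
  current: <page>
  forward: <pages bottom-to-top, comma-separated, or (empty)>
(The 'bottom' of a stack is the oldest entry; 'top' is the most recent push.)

Answer: back: HOME,L
current: R
forward: (empty)

Derivation:
After 1 (visit(L)): cur=L back=1 fwd=0
After 2 (visit(V)): cur=V back=2 fwd=0
After 3 (back): cur=L back=1 fwd=1
After 4 (visit(N)): cur=N back=2 fwd=0
After 5 (back): cur=L back=1 fwd=1
After 6 (visit(R)): cur=R back=2 fwd=0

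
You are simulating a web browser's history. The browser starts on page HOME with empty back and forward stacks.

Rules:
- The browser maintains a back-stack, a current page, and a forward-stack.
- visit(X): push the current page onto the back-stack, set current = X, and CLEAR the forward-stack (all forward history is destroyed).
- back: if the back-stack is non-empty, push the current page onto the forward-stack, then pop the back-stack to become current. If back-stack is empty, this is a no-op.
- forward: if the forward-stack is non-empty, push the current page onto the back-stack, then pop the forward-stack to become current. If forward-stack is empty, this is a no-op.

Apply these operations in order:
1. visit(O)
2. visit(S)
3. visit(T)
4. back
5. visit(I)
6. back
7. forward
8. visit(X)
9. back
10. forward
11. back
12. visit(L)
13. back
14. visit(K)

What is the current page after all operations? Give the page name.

Answer: K

Derivation:
After 1 (visit(O)): cur=O back=1 fwd=0
After 2 (visit(S)): cur=S back=2 fwd=0
After 3 (visit(T)): cur=T back=3 fwd=0
After 4 (back): cur=S back=2 fwd=1
After 5 (visit(I)): cur=I back=3 fwd=0
After 6 (back): cur=S back=2 fwd=1
After 7 (forward): cur=I back=3 fwd=0
After 8 (visit(X)): cur=X back=4 fwd=0
After 9 (back): cur=I back=3 fwd=1
After 10 (forward): cur=X back=4 fwd=0
After 11 (back): cur=I back=3 fwd=1
After 12 (visit(L)): cur=L back=4 fwd=0
After 13 (back): cur=I back=3 fwd=1
After 14 (visit(K)): cur=K back=4 fwd=0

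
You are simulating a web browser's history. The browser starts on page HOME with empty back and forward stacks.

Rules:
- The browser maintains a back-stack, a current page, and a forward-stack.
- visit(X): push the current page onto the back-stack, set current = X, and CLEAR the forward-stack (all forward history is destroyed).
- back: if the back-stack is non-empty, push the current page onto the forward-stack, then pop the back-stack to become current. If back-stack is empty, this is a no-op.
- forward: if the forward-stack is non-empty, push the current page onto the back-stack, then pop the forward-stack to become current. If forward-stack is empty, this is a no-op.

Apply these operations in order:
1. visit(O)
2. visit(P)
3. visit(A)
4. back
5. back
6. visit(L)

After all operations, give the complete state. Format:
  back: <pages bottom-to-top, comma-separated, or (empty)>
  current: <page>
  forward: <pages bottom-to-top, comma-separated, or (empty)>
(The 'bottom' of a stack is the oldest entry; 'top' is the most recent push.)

Answer: back: HOME,O
current: L
forward: (empty)

Derivation:
After 1 (visit(O)): cur=O back=1 fwd=0
After 2 (visit(P)): cur=P back=2 fwd=0
After 3 (visit(A)): cur=A back=3 fwd=0
After 4 (back): cur=P back=2 fwd=1
After 5 (back): cur=O back=1 fwd=2
After 6 (visit(L)): cur=L back=2 fwd=0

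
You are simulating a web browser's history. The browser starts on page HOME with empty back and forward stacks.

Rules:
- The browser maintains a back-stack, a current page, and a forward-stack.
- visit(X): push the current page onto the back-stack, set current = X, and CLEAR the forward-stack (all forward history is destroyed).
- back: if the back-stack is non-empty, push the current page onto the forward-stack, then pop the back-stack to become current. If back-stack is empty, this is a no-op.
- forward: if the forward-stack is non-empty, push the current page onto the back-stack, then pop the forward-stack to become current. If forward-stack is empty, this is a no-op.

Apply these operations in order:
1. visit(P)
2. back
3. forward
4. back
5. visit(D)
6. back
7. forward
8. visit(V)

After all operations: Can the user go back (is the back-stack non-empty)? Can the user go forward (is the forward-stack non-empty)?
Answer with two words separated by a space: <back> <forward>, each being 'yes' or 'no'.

After 1 (visit(P)): cur=P back=1 fwd=0
After 2 (back): cur=HOME back=0 fwd=1
After 3 (forward): cur=P back=1 fwd=0
After 4 (back): cur=HOME back=0 fwd=1
After 5 (visit(D)): cur=D back=1 fwd=0
After 6 (back): cur=HOME back=0 fwd=1
After 7 (forward): cur=D back=1 fwd=0
After 8 (visit(V)): cur=V back=2 fwd=0

Answer: yes no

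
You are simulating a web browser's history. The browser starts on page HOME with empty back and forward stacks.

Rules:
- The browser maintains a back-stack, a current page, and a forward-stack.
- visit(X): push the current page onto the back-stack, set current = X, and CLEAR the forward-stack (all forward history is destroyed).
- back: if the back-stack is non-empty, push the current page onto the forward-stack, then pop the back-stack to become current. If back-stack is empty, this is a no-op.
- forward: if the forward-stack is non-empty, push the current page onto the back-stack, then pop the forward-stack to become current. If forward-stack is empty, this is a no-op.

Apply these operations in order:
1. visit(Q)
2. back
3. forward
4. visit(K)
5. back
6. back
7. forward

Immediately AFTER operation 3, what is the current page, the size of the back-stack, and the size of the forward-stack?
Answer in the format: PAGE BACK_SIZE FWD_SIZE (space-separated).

After 1 (visit(Q)): cur=Q back=1 fwd=0
After 2 (back): cur=HOME back=0 fwd=1
After 3 (forward): cur=Q back=1 fwd=0

Q 1 0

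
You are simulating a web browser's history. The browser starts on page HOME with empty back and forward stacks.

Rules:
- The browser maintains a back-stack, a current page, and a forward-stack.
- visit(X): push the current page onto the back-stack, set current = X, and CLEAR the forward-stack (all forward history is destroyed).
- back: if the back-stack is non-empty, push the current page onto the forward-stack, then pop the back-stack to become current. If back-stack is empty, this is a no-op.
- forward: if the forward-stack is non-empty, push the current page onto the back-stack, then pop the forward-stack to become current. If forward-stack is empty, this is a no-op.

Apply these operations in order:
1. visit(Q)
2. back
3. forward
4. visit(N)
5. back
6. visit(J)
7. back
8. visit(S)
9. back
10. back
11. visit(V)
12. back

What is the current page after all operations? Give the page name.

Answer: HOME

Derivation:
After 1 (visit(Q)): cur=Q back=1 fwd=0
After 2 (back): cur=HOME back=0 fwd=1
After 3 (forward): cur=Q back=1 fwd=0
After 4 (visit(N)): cur=N back=2 fwd=0
After 5 (back): cur=Q back=1 fwd=1
After 6 (visit(J)): cur=J back=2 fwd=0
After 7 (back): cur=Q back=1 fwd=1
After 8 (visit(S)): cur=S back=2 fwd=0
After 9 (back): cur=Q back=1 fwd=1
After 10 (back): cur=HOME back=0 fwd=2
After 11 (visit(V)): cur=V back=1 fwd=0
After 12 (back): cur=HOME back=0 fwd=1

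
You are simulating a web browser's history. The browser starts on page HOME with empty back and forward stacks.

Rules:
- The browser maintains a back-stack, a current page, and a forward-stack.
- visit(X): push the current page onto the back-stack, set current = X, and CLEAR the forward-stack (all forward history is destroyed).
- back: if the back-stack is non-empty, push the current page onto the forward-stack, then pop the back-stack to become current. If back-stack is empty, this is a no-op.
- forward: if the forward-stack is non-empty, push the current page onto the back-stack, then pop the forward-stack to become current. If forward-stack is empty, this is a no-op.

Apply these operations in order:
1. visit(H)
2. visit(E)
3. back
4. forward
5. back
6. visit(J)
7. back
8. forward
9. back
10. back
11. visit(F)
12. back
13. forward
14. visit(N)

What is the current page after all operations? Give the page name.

After 1 (visit(H)): cur=H back=1 fwd=0
After 2 (visit(E)): cur=E back=2 fwd=0
After 3 (back): cur=H back=1 fwd=1
After 4 (forward): cur=E back=2 fwd=0
After 5 (back): cur=H back=1 fwd=1
After 6 (visit(J)): cur=J back=2 fwd=0
After 7 (back): cur=H back=1 fwd=1
After 8 (forward): cur=J back=2 fwd=0
After 9 (back): cur=H back=1 fwd=1
After 10 (back): cur=HOME back=0 fwd=2
After 11 (visit(F)): cur=F back=1 fwd=0
After 12 (back): cur=HOME back=0 fwd=1
After 13 (forward): cur=F back=1 fwd=0
After 14 (visit(N)): cur=N back=2 fwd=0

Answer: N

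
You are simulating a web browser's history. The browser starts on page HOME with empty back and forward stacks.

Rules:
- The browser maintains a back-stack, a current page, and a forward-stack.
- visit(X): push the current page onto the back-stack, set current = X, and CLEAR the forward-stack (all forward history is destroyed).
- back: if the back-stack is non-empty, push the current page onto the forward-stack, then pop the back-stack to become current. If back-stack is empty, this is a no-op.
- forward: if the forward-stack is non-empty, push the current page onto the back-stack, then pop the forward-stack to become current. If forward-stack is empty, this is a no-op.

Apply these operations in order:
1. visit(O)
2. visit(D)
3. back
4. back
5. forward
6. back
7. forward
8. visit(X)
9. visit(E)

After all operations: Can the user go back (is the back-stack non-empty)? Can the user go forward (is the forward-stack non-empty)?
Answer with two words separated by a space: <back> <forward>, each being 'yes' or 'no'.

After 1 (visit(O)): cur=O back=1 fwd=0
After 2 (visit(D)): cur=D back=2 fwd=0
After 3 (back): cur=O back=1 fwd=1
After 4 (back): cur=HOME back=0 fwd=2
After 5 (forward): cur=O back=1 fwd=1
After 6 (back): cur=HOME back=0 fwd=2
After 7 (forward): cur=O back=1 fwd=1
After 8 (visit(X)): cur=X back=2 fwd=0
After 9 (visit(E)): cur=E back=3 fwd=0

Answer: yes no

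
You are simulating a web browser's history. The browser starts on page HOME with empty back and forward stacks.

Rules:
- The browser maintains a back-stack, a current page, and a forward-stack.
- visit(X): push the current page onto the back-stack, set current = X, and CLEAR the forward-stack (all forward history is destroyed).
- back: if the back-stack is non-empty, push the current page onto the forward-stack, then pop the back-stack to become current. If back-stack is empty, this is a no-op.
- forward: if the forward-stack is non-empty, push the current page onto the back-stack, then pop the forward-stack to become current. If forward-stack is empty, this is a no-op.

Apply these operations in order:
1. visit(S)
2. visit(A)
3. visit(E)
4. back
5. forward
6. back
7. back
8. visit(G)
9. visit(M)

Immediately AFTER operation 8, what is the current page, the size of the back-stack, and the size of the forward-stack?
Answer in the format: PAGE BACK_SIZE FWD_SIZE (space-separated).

After 1 (visit(S)): cur=S back=1 fwd=0
After 2 (visit(A)): cur=A back=2 fwd=0
After 3 (visit(E)): cur=E back=3 fwd=0
After 4 (back): cur=A back=2 fwd=1
After 5 (forward): cur=E back=3 fwd=0
After 6 (back): cur=A back=2 fwd=1
After 7 (back): cur=S back=1 fwd=2
After 8 (visit(G)): cur=G back=2 fwd=0

G 2 0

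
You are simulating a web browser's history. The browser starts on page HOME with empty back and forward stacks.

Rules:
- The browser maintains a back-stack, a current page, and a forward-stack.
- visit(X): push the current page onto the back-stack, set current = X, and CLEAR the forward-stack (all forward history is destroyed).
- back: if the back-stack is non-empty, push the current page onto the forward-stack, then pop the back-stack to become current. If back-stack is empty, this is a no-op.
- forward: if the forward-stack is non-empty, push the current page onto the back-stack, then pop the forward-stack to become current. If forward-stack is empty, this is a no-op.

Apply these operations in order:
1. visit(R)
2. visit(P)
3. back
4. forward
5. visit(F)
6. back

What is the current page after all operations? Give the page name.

Answer: P

Derivation:
After 1 (visit(R)): cur=R back=1 fwd=0
After 2 (visit(P)): cur=P back=2 fwd=0
After 3 (back): cur=R back=1 fwd=1
After 4 (forward): cur=P back=2 fwd=0
After 5 (visit(F)): cur=F back=3 fwd=0
After 6 (back): cur=P back=2 fwd=1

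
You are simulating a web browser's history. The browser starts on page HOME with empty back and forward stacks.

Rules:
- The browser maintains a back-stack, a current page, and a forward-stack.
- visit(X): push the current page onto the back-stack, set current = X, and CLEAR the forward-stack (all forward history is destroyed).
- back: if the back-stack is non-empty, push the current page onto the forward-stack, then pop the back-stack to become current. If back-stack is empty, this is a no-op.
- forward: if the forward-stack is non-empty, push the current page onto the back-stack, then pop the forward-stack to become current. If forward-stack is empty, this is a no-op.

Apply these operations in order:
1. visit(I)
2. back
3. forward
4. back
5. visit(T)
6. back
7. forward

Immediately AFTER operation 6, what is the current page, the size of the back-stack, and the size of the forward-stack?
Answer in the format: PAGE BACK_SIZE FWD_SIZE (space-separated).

After 1 (visit(I)): cur=I back=1 fwd=0
After 2 (back): cur=HOME back=0 fwd=1
After 3 (forward): cur=I back=1 fwd=0
After 4 (back): cur=HOME back=0 fwd=1
After 5 (visit(T)): cur=T back=1 fwd=0
After 6 (back): cur=HOME back=0 fwd=1

HOME 0 1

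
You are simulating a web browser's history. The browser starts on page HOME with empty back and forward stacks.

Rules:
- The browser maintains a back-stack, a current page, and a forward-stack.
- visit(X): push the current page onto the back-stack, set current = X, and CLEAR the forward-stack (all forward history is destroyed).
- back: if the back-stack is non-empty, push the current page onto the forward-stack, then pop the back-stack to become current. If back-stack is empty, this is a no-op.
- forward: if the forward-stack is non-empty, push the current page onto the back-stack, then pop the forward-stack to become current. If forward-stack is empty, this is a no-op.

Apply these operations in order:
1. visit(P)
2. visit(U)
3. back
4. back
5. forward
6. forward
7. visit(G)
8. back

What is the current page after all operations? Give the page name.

After 1 (visit(P)): cur=P back=1 fwd=0
After 2 (visit(U)): cur=U back=2 fwd=0
After 3 (back): cur=P back=1 fwd=1
After 4 (back): cur=HOME back=0 fwd=2
After 5 (forward): cur=P back=1 fwd=1
After 6 (forward): cur=U back=2 fwd=0
After 7 (visit(G)): cur=G back=3 fwd=0
After 8 (back): cur=U back=2 fwd=1

Answer: U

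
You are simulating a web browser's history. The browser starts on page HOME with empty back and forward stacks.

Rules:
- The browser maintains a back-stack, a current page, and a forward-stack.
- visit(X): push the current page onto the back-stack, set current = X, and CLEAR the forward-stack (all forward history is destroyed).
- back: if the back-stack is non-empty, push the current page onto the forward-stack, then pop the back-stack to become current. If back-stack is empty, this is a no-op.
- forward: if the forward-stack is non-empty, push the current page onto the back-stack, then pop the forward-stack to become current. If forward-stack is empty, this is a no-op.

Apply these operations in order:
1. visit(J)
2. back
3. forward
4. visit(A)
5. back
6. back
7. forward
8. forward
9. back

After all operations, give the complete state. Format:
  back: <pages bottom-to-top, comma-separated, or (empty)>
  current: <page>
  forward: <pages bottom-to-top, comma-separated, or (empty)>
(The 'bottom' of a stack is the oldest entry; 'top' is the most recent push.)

Answer: back: HOME
current: J
forward: A

Derivation:
After 1 (visit(J)): cur=J back=1 fwd=0
After 2 (back): cur=HOME back=0 fwd=1
After 3 (forward): cur=J back=1 fwd=0
After 4 (visit(A)): cur=A back=2 fwd=0
After 5 (back): cur=J back=1 fwd=1
After 6 (back): cur=HOME back=0 fwd=2
After 7 (forward): cur=J back=1 fwd=1
After 8 (forward): cur=A back=2 fwd=0
After 9 (back): cur=J back=1 fwd=1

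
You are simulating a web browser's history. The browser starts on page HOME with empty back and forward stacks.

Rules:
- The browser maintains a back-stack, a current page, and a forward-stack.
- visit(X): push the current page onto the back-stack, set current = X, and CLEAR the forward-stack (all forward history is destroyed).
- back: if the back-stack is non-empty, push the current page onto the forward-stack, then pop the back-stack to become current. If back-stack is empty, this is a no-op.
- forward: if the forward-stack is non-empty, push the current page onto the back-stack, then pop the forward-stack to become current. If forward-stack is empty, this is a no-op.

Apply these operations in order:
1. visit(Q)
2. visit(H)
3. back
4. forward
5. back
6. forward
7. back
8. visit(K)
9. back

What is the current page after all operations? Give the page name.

After 1 (visit(Q)): cur=Q back=1 fwd=0
After 2 (visit(H)): cur=H back=2 fwd=0
After 3 (back): cur=Q back=1 fwd=1
After 4 (forward): cur=H back=2 fwd=0
After 5 (back): cur=Q back=1 fwd=1
After 6 (forward): cur=H back=2 fwd=0
After 7 (back): cur=Q back=1 fwd=1
After 8 (visit(K)): cur=K back=2 fwd=0
After 9 (back): cur=Q back=1 fwd=1

Answer: Q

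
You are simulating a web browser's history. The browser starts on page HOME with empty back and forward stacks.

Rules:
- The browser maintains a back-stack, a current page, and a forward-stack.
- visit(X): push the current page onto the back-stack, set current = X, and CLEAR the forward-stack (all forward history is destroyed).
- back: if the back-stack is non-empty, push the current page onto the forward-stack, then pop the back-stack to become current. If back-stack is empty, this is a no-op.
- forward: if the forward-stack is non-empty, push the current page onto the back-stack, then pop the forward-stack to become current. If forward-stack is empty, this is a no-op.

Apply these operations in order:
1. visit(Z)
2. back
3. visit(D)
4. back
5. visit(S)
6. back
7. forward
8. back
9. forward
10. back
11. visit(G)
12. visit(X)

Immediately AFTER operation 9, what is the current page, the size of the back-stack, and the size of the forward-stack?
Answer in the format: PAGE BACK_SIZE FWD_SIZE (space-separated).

After 1 (visit(Z)): cur=Z back=1 fwd=0
After 2 (back): cur=HOME back=0 fwd=1
After 3 (visit(D)): cur=D back=1 fwd=0
After 4 (back): cur=HOME back=0 fwd=1
After 5 (visit(S)): cur=S back=1 fwd=0
After 6 (back): cur=HOME back=0 fwd=1
After 7 (forward): cur=S back=1 fwd=0
After 8 (back): cur=HOME back=0 fwd=1
After 9 (forward): cur=S back=1 fwd=0

S 1 0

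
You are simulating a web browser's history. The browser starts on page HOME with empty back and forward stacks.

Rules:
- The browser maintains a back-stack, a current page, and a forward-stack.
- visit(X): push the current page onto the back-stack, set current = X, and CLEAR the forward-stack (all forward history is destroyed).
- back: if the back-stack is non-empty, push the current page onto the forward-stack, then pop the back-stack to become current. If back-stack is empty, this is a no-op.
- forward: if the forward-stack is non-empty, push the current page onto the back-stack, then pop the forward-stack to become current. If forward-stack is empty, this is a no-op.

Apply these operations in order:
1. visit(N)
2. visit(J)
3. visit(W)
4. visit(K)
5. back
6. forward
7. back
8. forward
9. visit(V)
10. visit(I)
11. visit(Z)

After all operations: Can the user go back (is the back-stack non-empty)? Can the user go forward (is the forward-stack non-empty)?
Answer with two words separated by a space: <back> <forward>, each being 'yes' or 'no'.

After 1 (visit(N)): cur=N back=1 fwd=0
After 2 (visit(J)): cur=J back=2 fwd=0
After 3 (visit(W)): cur=W back=3 fwd=0
After 4 (visit(K)): cur=K back=4 fwd=0
After 5 (back): cur=W back=3 fwd=1
After 6 (forward): cur=K back=4 fwd=0
After 7 (back): cur=W back=3 fwd=1
After 8 (forward): cur=K back=4 fwd=0
After 9 (visit(V)): cur=V back=5 fwd=0
After 10 (visit(I)): cur=I back=6 fwd=0
After 11 (visit(Z)): cur=Z back=7 fwd=0

Answer: yes no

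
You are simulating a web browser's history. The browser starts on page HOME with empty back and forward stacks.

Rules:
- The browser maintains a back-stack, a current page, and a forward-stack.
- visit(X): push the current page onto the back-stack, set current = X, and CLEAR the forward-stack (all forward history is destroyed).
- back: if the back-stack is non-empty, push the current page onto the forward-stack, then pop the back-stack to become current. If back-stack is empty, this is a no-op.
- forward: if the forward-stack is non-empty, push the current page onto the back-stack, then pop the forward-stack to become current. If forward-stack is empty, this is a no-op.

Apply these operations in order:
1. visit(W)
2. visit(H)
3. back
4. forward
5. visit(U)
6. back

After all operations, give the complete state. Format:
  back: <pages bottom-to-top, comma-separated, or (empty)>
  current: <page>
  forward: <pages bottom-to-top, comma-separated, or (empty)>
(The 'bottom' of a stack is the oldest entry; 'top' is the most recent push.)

After 1 (visit(W)): cur=W back=1 fwd=0
After 2 (visit(H)): cur=H back=2 fwd=0
After 3 (back): cur=W back=1 fwd=1
After 4 (forward): cur=H back=2 fwd=0
After 5 (visit(U)): cur=U back=3 fwd=0
After 6 (back): cur=H back=2 fwd=1

Answer: back: HOME,W
current: H
forward: U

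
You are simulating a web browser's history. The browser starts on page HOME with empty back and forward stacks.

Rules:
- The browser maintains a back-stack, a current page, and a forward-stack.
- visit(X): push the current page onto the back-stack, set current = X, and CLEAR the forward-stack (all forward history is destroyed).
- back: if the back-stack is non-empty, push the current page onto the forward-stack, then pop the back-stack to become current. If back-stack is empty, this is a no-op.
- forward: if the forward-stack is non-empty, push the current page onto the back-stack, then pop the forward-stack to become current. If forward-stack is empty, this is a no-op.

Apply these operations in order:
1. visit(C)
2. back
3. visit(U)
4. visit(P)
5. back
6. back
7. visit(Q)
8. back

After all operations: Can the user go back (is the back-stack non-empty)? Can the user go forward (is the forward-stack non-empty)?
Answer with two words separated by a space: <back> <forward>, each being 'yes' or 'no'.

After 1 (visit(C)): cur=C back=1 fwd=0
After 2 (back): cur=HOME back=0 fwd=1
After 3 (visit(U)): cur=U back=1 fwd=0
After 4 (visit(P)): cur=P back=2 fwd=0
After 5 (back): cur=U back=1 fwd=1
After 6 (back): cur=HOME back=0 fwd=2
After 7 (visit(Q)): cur=Q back=1 fwd=0
After 8 (back): cur=HOME back=0 fwd=1

Answer: no yes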